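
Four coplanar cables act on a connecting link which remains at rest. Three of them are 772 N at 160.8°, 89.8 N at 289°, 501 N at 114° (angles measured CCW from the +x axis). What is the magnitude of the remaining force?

Sum the known components: ΣF_x = -903.6 N, ΣF_y = 626.7 N.
For equilibrium the remaining force must supply (−ΣF_x, −ΣF_y) = (903.6, -626.7) N.
Magnitude = √((903.6)² + (-626.7)²) = 1100 N; direction = atan2(-626.7, 903.6) = 325.3°.

F ≈ 1100 N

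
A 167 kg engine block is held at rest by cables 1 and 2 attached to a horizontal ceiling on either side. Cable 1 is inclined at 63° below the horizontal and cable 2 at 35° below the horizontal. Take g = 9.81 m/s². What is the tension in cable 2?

T_2 ≈ 751 N

Weight W = 167 × 9.81 = 1638 N acts straight down.
Horizontal: T_1 cos 63° = T_2 cos 35°  →  T_1 = 1.804 T_2.
Vertical: T_1 sin 63° + T_2 sin 35° = 1638.
Substituting the horizontal relation into the vertical equation gives 2.181 T_2 = 1638, so T_2 = 751.1 N.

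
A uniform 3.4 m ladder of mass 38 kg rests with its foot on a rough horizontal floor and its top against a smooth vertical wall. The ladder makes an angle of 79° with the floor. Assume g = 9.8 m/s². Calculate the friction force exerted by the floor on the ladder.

Torques about the foot: N_wall · 3.4 sin 79° = 38×9.8×1.7 cos 79° → N_wall = 36.194 N.
ΣF_x = 0: f_floor = N_wall = 36.194 N.

f ≈ 36.2 N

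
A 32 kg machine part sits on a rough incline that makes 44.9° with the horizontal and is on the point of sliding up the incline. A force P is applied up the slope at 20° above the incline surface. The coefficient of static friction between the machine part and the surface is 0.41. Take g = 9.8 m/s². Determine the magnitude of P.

On the verge of sliding up the incline, friction equals μN and acts down the slope.
Perpendicular: N + P sin 20° = W cos 44.9° = 222.1 N.
Along incline: P cos 20° = W sin 44.9° + μN  with W sin 44.9° = 221.4 N.
Solving the pair for P and N: P = 289.3 N, N = 123.2 N (and f = μN = 50.51 N).

P ≈ 289 N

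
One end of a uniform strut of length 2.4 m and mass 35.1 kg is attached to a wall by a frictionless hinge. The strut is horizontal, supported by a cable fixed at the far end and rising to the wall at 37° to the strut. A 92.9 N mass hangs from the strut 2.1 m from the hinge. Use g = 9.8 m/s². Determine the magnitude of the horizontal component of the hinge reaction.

Take torques about the hinge: T sin 37° · 2.4 = 35.1×9.8×1.2 + 92.9×2.1 = 607.87 N·m.
So T = 607.87 / (0.6018 × 2.4) = 420.86 N.
ΣF_x = 0: H_x = T cos 37° = 336.11 N.

H_x ≈ 336 N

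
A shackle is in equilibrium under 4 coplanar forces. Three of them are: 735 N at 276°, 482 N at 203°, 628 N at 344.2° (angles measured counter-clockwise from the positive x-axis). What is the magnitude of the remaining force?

Sum the known components: ΣF_x = 237.4 N, ΣF_y = -1090 N.
For equilibrium the remaining force must supply (−ΣF_x, −ΣF_y) = (-237.4, 1090) N.
Magnitude = √((-237.4)² + (1090)²) = 1116 N; direction = atan2(1090, -237.4) = 102.3°.

F ≈ 1120 N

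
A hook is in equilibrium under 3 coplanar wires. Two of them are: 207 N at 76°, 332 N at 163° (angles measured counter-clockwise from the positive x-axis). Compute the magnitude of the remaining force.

Sum the known components: ΣF_x = -267.4 N, ΣF_y = 297.9 N.
For equilibrium the remaining force must supply (−ΣF_x, −ΣF_y) = (267.4, -297.9) N.
Magnitude = √((267.4)² + (-297.9)²) = 400.3 N; direction = atan2(-297.9, 267.4) = 311.9°.

F ≈ 400 N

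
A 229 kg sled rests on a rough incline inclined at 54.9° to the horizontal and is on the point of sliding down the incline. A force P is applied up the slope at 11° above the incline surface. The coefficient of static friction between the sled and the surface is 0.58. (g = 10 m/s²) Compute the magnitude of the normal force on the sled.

N ≈ 1070 N

On the verge of sliding down the incline, friction equals μN and acts up the slope.
Perpendicular: N + P sin 11° = W cos 54.9° = 1317 N.
Along incline: P cos 11° + μN = W sin 54.9° with W sin 54.9° = 1874 N.
Solving the pair for P and N: P = 1274 N, N = 1074 N (and f = μN = 622.7 N).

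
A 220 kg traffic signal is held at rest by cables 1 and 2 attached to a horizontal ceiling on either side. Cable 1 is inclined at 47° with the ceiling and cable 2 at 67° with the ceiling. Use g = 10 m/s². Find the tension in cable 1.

T_1 ≈ 941 N

Weight W = 220 × 10 = 2200 N acts straight down.
Horizontal: T_1 cos 47° = T_2 cos 67°  →  T_2 = 1.745 T_1.
Vertical: T_1 sin 47° + T_2 sin 67° = 2200.
Substituting the horizontal relation into the vertical equation gives 2.338 T_1 = 2200, so T_1 = 941 N.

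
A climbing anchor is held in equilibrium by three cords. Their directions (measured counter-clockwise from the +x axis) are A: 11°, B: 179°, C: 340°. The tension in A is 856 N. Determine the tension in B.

T_B ≈ 1350 N

Resolve: ΣF_x = 856 cos 11° + T_B cos 179° + T_C cos 340° = 0.
        ΣF_y = 856 sin 11° + T_B sin 179° + T_C sin 340° = 0.
The known terms sum to (840.3, 163.3) N, so -0.9998 T_B + 0.9397 T_C = -840.3 and 0.0175 T_B − 0.3420 T_C = -163.3.
Solving simultaneously: T_B = 1354 N, T_C = 546.7 N.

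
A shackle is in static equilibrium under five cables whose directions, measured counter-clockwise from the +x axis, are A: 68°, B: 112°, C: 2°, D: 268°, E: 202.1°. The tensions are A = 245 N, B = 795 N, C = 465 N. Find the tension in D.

T_D ≈ 889 N

Resolve: ΣF_x = 245 cos 68° + 795 cos 112° + 465 cos 2° + T_D cos 268° + T_E cos 202.1° = 0.
        ΣF_y = 245 sin 68° + 795 sin 112° + 465 sin 2° + T_D sin 268° + T_E sin 202.1° = 0.
The known terms sum to (258.7, 980.5) N, so -0.0349 T_D − 0.9265 T_E = -258.7 and -0.9994 T_D − 0.3762 T_E = -980.5.
Solving simultaneously: T_D = 888.6 N, T_E = 245.7 N.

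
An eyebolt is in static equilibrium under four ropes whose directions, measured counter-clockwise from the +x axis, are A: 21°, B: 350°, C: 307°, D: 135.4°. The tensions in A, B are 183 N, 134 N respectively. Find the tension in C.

Resolve: ΣF_x = 183 cos 21° + 134 cos 350° + T_C cos 307° + T_D cos 135.4° = 0.
        ΣF_y = 183 sin 21° + 134 sin 350° + T_C sin 307° + T_D sin 135.4° = 0.
The known terms sum to (302.8, 42.31) N, so 0.6018 T_C − 0.7120 T_D = -302.8 and -0.7986 T_C + 0.7022 T_D = -42.31.
Solving simultaneously: T_C = 1662 N, T_D = 1830 N.

T_C ≈ 1660 N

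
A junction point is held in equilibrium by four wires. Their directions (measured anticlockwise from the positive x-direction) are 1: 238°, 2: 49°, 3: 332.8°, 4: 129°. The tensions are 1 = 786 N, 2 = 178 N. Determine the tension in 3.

Resolve: ΣF_x = 786 cos 238° + 178 cos 49° + T_3 cos 332.8° + T_4 cos 129° = 0.
        ΣF_y = 786 sin 238° + 178 sin 49° + T_3 sin 332.8° + T_4 sin 129° = 0.
The known terms sum to (-299.7, -532.2) N, so 0.8894 T_3 − 0.6293 T_4 = 299.7 and -0.4571 T_3 + 0.7771 T_4 = 532.2.
Solving simultaneously: T_3 = 1407 N, T_4 = 1513 N.

T_3 ≈ 1410 N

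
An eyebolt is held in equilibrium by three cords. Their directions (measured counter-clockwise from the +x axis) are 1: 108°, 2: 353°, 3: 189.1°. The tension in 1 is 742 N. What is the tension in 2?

Resolve: ΣF_x = 742 cos 108° + T_2 cos 353° + T_3 cos 189.1° = 0.
        ΣF_y = 742 sin 108° + T_2 sin 353° + T_3 sin 189.1° = 0.
The known terms sum to (-229.3, 705.7) N, so 0.9925 T_2 − 0.9874 T_3 = 229.3 and -0.1219 T_2 − 0.1582 T_3 = -705.7.
Solving simultaneously: T_2 = 2643 N, T_3 = 2425 N.

T_2 ≈ 2640 N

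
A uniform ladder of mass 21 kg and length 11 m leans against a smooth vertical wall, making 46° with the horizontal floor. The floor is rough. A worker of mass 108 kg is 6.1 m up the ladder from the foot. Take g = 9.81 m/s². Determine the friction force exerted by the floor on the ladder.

f ≈ 667 N

Torques about the foot: N_wall · 11 sin 46° = 21×9.81×5.5 cos 46° + 108×9.81×6.1 cos 46° → N_wall = 666.84 N.
ΣF_x = 0: f_floor = N_wall = 666.84 N.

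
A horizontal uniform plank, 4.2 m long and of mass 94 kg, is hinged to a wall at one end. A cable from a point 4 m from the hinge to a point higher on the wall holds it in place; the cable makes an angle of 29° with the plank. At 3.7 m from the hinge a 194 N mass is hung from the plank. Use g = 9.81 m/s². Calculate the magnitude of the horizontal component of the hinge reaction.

Take torques about the hinge: T sin 29° · 4 = 94×9.81×2.1 + 194×3.7 = 2654.3 N·m.
So T = 2654.3 / (0.4848 × 4) = 1368.7 N.
ΣF_x = 0: H_x = T cos 29° = 1197.1 N.

H_x ≈ 1200 N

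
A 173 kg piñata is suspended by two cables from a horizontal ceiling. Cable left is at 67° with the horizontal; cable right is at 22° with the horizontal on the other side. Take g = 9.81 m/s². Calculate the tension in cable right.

Weight W = 173 × 9.81 = 1697 N acts straight down.
Horizontal: T_left cos 67° = T_right cos 22°  →  T_left = 2.373 T_right.
Vertical: T_left sin 67° + T_right sin 22° = 1697.
Substituting the horizontal relation into the vertical equation gives 2.559 T_right = 1697, so T_right = 663.2 N.

T_right ≈ 663 N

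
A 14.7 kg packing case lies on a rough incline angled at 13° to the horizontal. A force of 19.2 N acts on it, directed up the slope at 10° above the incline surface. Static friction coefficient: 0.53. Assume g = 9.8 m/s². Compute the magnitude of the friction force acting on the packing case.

Axes along / perpendicular to the incline. W sin 13° = 32.41 N down-slope; W cos 13° = 140.4 N into the surface.
Perpendicular: N = W cos 13° − P sin 10° = 140.4 − 3.334 = 137 N.
Along incline: P cos 10° + f = W sin 13° (friction acts up-slope) → f = 32.41 − 18.91 = 13.5 N.
|f| = 13.5 N ≤ μN = 72.63 N, so the packing case is indeed static.

f ≈ 13.5 N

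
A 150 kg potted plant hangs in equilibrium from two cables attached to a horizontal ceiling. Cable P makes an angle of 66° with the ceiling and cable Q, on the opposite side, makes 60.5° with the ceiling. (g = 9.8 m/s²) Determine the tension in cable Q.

T_Q ≈ 744 N

Weight W = 150 × 9.8 = 1470 N acts straight down.
Horizontal: T_P cos 66° = T_Q cos 60.5°  →  T_P = 1.211 T_Q.
Vertical: T_P sin 66° + T_Q sin 60.5° = 1470.
Substituting the horizontal relation into the vertical equation gives 1.976 T_Q = 1470, so T_Q = 743.8 N.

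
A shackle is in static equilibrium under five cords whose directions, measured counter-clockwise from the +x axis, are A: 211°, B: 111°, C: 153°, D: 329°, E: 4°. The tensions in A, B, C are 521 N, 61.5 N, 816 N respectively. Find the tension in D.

Resolve: ΣF_x = 521 cos 211° + 61.5 cos 111° + 816 cos 153° + T_D cos 329° + T_E cos 4° = 0.
        ΣF_y = 521 sin 211° + 61.5 sin 111° + 816 sin 153° + T_D sin 329° + T_E sin 4° = 0.
The known terms sum to (-1196, 159.5) N, so 0.8572 T_D + 0.9976 T_E = 1196 and -0.5150 T_D + 0.0698 T_E = -159.5.
Solving simultaneously: T_D = 422.9 N, T_E = 835.2 N.

T_D ≈ 423 N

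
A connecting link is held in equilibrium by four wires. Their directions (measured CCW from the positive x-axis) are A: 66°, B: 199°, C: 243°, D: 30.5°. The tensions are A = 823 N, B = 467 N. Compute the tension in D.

T_D ≈ 684 N

Resolve: ΣF_x = 823 cos 66° + 467 cos 199° + T_C cos 243° + T_D cos 30.5° = 0.
        ΣF_y = 823 sin 66° + 467 sin 199° + T_C sin 243° + T_D sin 30.5° = 0.
The known terms sum to (-106.8, 599.8) N, so -0.4540 T_C + 0.8616 T_D = 106.8 and -0.8910 T_C + 0.5075 T_D = -599.8.
Solving simultaneously: T_C = 1063 N, T_D = 683.9 N.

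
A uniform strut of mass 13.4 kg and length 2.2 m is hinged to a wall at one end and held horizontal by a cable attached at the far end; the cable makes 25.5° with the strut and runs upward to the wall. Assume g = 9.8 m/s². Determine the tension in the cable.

Take torques about the hinge: T sin 25.5° · 2.2 = 13.4×9.8×1.1 = 144.45 N·m.
So T = 144.45 / (0.4305 × 2.2) = 152.52 N.

T ≈ 153 N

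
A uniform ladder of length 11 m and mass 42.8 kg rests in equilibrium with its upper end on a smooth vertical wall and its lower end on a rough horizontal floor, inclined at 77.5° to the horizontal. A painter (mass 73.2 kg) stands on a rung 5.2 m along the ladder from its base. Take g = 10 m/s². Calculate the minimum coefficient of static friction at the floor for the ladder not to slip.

ΣF_y = 0: N_floor = 42.8×10 + 73.2×10 = 1160 N.
Torques about the foot: N_wall · 11 sin 77.5° = 42.8×10×5.5 cos 77.5° + 73.2×10×5.2 cos 77.5° → N_wall = 124.16 N.
ΣF_x = 0: f_floor = N_wall = 124.16 N.
μ_min = f_floor / N_floor = 124.16 / 1160 = 0.107.

μ_min ≈ 0.107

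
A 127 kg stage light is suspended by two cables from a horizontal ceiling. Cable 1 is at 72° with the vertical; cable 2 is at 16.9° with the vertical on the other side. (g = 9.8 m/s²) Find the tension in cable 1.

T_1 ≈ 362 N

Angles from the horizontal: cable 1 is 90° − 72° = 18°, cable 2 is 90° − 16.9° = 73.1°.
Weight W = 127 × 9.8 = 1245 N acts straight down.
Horizontal: T_1 cos 18° = T_2 cos 73.1°  →  T_2 = 3.272 T_1.
Vertical: T_1 sin 18° + T_2 sin 73.1° = 1245.
Substituting the horizontal relation into the vertical equation gives 3.439 T_1 = 1245, so T_1 = 361.9 N.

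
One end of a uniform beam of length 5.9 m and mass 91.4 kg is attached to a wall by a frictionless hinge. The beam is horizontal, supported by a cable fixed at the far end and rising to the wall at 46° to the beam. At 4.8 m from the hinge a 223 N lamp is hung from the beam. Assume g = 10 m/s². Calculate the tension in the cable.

T ≈ 888 N

Take torques about the hinge: T sin 46° · 5.9 = 91.4×10×2.95 + 223×4.8 = 3766.7 N·m.
So T = 3766.7 / (0.7193 × 5.9) = 887.51 N.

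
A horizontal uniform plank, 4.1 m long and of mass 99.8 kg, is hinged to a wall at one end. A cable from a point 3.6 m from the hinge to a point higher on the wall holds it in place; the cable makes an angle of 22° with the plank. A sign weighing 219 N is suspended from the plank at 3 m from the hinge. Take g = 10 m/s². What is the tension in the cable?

T ≈ 2000 N

Take torques about the hinge: T sin 22° · 3.6 = 99.8×10×2.05 + 219×3 = 2702.9 N·m.
So T = 2702.9 / (0.3746 × 3.6) = 2004.3 N.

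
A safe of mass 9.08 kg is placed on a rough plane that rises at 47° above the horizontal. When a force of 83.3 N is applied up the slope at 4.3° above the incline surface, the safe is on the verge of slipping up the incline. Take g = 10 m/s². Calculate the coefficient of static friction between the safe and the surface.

On the verge of sliding up the incline, friction is at its maximum μN and acts down the slope.
Perpendicular to incline: N = W cos 47° − P sin 4.3° = 61.93 − 6.246 = 55.68 N.
Along incline: P cos 4.3° − μN = W sin 47° → μ = −(W sin 47° − P cos 4.3°) / N = 0.2992.

μ ≈ 0.299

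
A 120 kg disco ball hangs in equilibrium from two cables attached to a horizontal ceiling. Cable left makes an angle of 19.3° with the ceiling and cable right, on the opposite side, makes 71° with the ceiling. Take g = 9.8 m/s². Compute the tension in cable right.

Weight W = 120 × 9.8 = 1176 N acts straight down.
Horizontal: T_left cos 19.3° = T_right cos 71°  →  T_left = 0.345 T_right.
Vertical: T_left sin 19.3° + T_right sin 71° = 1176.
Substituting the horizontal relation into the vertical equation gives 1.06 T_right = 1176, so T_right = 1110 N.

T_right ≈ 1110 N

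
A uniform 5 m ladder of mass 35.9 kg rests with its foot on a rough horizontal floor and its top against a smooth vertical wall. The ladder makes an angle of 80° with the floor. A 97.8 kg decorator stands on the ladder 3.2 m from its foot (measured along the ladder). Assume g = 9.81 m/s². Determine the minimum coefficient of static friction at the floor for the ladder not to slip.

μ_min ≈ 0.106

ΣF_y = 0: N_floor = 35.9×9.81 + 97.8×9.81 = 1311.6 N.
Torques about the foot: N_wall · 5 sin 80° = 35.9×9.81×2.5 cos 80° + 97.8×9.81×3.2 cos 80° → N_wall = 139.32 N.
ΣF_x = 0: f_floor = N_wall = 139.32 N.
μ_min = f_floor / N_floor = 139.32 / 1311.6 = 0.1062.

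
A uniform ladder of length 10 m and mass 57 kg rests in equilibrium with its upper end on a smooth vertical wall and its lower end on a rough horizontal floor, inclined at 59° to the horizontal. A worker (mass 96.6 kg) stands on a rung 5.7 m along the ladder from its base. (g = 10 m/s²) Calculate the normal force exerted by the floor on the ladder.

N_floor ≈ 1540 N

ΣF_y = 0: N_floor = 57×10 + 96.6×10 = 1536 N.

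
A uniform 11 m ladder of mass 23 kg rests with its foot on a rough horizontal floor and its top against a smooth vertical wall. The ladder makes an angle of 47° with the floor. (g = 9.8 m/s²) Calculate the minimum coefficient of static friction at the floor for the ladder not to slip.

ΣF_y = 0: N_floor = 23×9.8 = 225.4 N.
Torques about the foot: N_wall · 11 sin 47° = 23×9.8×5.5 cos 47° → N_wall = 105.09 N.
ΣF_x = 0: f_floor = N_wall = 105.09 N.
μ_min = f_floor / N_floor = 105.09 / 225.4 = 0.4663.

μ_min ≈ 0.466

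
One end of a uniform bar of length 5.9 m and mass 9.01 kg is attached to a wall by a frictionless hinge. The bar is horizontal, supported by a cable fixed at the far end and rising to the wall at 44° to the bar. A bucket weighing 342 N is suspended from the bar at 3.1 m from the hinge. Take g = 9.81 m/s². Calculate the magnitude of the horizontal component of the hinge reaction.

Take torques about the hinge: T sin 44° · 5.9 = 9.01×9.81×2.95 + 342×3.1 = 1320.9 N·m.
So T = 1320.9 / (0.6947 × 5.9) = 322.3 N.
ΣF_x = 0: H_x = T cos 44° = 231.84 N.

H_x ≈ 232 N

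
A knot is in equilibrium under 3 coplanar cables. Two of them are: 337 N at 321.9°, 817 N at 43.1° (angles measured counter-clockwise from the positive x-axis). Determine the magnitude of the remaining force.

F ≈ 930 N

Sum the known components: ΣF_x = 861.7 N, ΣF_y = 350.3 N.
For equilibrium the remaining force must supply (−ΣF_x, −ΣF_y) = (-861.7, -350.3) N.
Magnitude = √((-861.7)² + (-350.3)²) = 930.2 N; direction = atan2(-350.3, -861.7) = 202.1°.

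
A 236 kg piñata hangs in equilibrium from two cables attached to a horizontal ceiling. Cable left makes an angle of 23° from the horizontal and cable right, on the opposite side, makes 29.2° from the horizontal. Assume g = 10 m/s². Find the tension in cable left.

T_left ≈ 2610 N

Weight W = 236 × 10 = 2360 N acts straight down.
Horizontal: T_left cos 23° = T_right cos 29.2°  →  T_right = 1.055 T_left.
Vertical: T_left sin 23° + T_right sin 29.2° = 2360.
Substituting the horizontal relation into the vertical equation gives 0.9052 T_left = 2360, so T_left = 2607 N.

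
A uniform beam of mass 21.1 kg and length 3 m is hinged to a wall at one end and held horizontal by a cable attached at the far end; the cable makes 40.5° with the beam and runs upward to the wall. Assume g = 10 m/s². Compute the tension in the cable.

Take torques about the hinge: T sin 40.5° · 3 = 21.1×10×1.5 = 316.5 N·m.
So T = 316.5 / (0.6494 × 3) = 162.45 N.

T ≈ 162 N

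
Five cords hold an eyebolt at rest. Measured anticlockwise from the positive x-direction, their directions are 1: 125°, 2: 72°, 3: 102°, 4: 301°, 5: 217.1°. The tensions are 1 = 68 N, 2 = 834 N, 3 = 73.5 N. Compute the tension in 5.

Resolve: ΣF_x = 68 cos 125° + 834 cos 72° + 73.5 cos 102° + T_4 cos 301° + T_5 cos 217.1° = 0.
        ΣF_y = 68 sin 125° + 834 sin 72° + 73.5 sin 102° + T_4 sin 301° + T_5 sin 217.1° = 0.
The known terms sum to (203.4, 920.8) N, so 0.5150 T_4 − 0.7976 T_5 = -203.4 and -0.8572 T_4 − 0.6032 T_5 = -920.8.
Solving simultaneously: T_4 = 615.2 N, T_5 = 652.3 N.

T_5 ≈ 652 N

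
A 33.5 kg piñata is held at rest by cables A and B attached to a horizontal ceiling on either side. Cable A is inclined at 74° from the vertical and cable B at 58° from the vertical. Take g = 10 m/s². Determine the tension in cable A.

Angles from the horizontal: cable A is 90° − 74° = 16°, cable B is 90° − 58° = 32°.
Weight W = 33.5 × 10 = 335 N acts straight down.
Horizontal: T_A cos 16° = T_B cos 32°  →  T_B = 1.133 T_A.
Vertical: T_A sin 16° + T_B sin 32° = 335.
Substituting the horizontal relation into the vertical equation gives 0.8763 T_A = 335, so T_A = 382.3 N.

T_A ≈ 382 N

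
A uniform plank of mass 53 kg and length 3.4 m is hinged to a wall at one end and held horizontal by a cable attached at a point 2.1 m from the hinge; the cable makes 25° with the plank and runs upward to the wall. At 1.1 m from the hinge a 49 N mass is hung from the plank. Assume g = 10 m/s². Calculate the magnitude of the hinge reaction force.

|H| ≈ 983 N

Take torques about the hinge: T sin 25° · 2.1 = 53×10×1.7 + 49×1.1 = 954.9 N·m.
So T = 954.9 / (0.4226 × 2.1) = 1075.9 N.
ΣF_x = 0: H_x = T cos 25° = 975.14 N.
ΣF_y = 0: H_y = (53×10 + 49) − T sin 25° = 579 − 454.71 = 124.29 N.
|H| = √(H_x² + H_y²) = √((975.14)² + (124.29)²) = 983.03 N.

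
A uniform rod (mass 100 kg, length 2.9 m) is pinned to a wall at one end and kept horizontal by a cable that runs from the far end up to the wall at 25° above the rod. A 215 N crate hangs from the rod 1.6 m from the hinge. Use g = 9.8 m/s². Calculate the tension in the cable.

Take torques about the hinge: T sin 25° · 2.9 = 100×9.8×1.45 + 215×1.6 = 1765 N·m.
So T = 1765 / (0.4226 × 2.9) = 1440.1 N.

T ≈ 1440 N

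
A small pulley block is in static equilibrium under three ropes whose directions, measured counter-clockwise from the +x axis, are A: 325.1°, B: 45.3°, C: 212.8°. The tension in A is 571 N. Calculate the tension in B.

T_B ≈ 2440 N

Resolve: ΣF_x = 571 cos 325.1° + T_B cos 45.3° + T_C cos 212.8° = 0.
        ΣF_y = 571 sin 325.1° + T_B sin 45.3° + T_C sin 212.8° = 0.
The known terms sum to (468.3, -326.7) N, so 0.7034 T_B − 0.8406 T_C = -468.3 and 0.7108 T_B − 0.5417 T_C = 326.7.
Solving simultaneously: T_B = 2441 N, T_C = 2600 N.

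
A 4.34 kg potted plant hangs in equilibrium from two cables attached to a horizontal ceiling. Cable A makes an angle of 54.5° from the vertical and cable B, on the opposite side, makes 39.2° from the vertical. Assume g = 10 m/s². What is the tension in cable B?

Angles from the horizontal: cable A is 90° − 54.5° = 35.5°, cable B is 90° − 39.2° = 50.8°.
Weight W = 4.34 × 10 = 43.4 N acts straight down.
Horizontal: T_A cos 35.5° = T_B cos 50.8°  →  T_A = 0.7763 T_B.
Vertical: T_A sin 35.5° + T_B sin 50.8° = 43.4.
Substituting the horizontal relation into the vertical equation gives 1.226 T_B = 43.4, so T_B = 35.41 N.

T_B ≈ 35.4 N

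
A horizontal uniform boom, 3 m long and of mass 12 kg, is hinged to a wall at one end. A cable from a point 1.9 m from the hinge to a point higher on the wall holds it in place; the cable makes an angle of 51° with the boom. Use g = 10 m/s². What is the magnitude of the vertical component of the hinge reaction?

|H_y| ≈ 25.3 N

Take torques about the hinge: T sin 51° · 1.9 = 12×10×1.5 = 180 N·m.
So T = 180 / (0.7771 × 1.9) = 121.9 N.
ΣF_y = 0: H_y = (12×10) − T sin 51° = 120 − 94.737 = 25.263 N.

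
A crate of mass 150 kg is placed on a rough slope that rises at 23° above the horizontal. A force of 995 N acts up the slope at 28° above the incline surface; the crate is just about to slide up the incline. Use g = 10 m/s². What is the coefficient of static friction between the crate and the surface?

μ ≈ 0.320

On the verge of sliding up the incline, friction is at its maximum μN and acts down the slope.
Perpendicular to incline: N = W cos 23° − P sin 28° = 1381 − 467.1 = 913.6 N.
Along incline: P cos 28° − μN = W sin 23° → μ = −(W sin 23° − P cos 28°) / N = 0.3201.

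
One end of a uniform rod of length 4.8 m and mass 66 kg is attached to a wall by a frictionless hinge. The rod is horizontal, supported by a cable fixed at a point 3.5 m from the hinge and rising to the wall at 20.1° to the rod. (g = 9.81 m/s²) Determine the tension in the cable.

Take torques about the hinge: T sin 20.1° · 3.5 = 66×9.81×2.4 = 1553.9 N·m.
So T = 1553.9 / (0.3437 × 3.5) = 1291.9 N.

T ≈ 1290 N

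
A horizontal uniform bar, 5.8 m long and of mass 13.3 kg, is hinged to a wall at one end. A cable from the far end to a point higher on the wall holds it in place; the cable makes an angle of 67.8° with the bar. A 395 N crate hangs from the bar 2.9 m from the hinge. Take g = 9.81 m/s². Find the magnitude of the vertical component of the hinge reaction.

|H_y| ≈ 263 N

Take torques about the hinge: T sin 67.8° · 5.8 = 13.3×9.81×2.9 + 395×2.9 = 1523.9 N·m.
So T = 1523.9 / (0.9259 × 5.8) = 283.77 N.
ΣF_y = 0: H_y = (13.3×9.81 + 395) − T sin 67.8° = 525.47 − 262.74 = 262.74 N.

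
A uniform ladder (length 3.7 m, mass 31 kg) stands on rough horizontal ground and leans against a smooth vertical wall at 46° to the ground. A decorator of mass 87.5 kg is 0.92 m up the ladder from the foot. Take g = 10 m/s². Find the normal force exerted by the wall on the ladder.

N_wall ≈ 360 N

Torques about the foot: N_wall · 3.7 sin 46° = 31×10×1.85 cos 46° + 87.5×10×0.92 cos 46° → N_wall = 359.78 N.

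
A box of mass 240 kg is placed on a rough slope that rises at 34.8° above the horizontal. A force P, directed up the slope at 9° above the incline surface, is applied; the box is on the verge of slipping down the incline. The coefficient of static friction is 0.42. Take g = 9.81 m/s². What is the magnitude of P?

On the verge of sliding down the incline, friction equals μN and acts up the slope.
Perpendicular: N + P sin 9° = W cos 34.8° = 1933 N.
Along incline: P cos 9° + μN = W sin 34.8° with W sin 34.8° = 1344 N.
Solving the pair for P and N: P = 576.7 N, N = 1843 N (and f = μN = 774.1 N).

P ≈ 577 N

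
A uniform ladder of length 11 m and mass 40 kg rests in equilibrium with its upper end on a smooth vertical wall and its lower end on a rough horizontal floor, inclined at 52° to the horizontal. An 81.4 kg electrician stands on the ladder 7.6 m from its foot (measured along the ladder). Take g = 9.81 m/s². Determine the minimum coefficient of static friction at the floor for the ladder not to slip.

ΣF_y = 0: N_floor = 40×9.81 + 81.4×9.81 = 1190.9 N.
Torques about the foot: N_wall · 11 sin 52° = 40×9.81×5.5 cos 52° + 81.4×9.81×7.6 cos 52° → N_wall = 584.33 N.
ΣF_x = 0: f_floor = N_wall = 584.33 N.
μ_min = f_floor / N_floor = 584.33 / 1190.9 = 0.4907.

μ_min ≈ 0.491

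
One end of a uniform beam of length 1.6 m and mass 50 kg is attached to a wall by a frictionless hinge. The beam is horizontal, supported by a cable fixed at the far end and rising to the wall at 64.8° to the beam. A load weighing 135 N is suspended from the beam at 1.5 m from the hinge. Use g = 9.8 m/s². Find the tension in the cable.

Take torques about the hinge: T sin 64.8° · 1.6 = 50×9.8×0.8 + 135×1.5 = 594.5 N·m.
So T = 594.5 / (0.9048 × 1.6) = 410.64 N.

T ≈ 411 N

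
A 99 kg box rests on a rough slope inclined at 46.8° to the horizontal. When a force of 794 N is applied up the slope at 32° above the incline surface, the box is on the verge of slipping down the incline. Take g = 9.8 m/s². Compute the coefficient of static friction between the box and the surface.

On the verge of sliding down the incline, friction is at its maximum μN and acts up the slope.
Perpendicular to incline: N = W cos 46.8° − P sin 32° = 664.1 − 420.8 = 243.4 N.
Along incline: P cos 32° + μN = W sin 46.8° → μ = (W sin 46.8° − P cos 32°) / N = 0.1393.

μ ≈ 0.139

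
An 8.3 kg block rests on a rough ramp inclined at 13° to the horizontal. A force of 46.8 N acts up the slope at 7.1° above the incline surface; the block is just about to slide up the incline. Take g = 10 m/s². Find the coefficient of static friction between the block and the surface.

On the verge of sliding up the incline, friction is at its maximum μN and acts down the slope.
Perpendicular to incline: N = W cos 13° − P sin 7.1° = 80.87 − 5.785 = 75.09 N.
Along incline: P cos 7.1° − μN = W sin 13° → μ = −(W sin 13° − P cos 7.1°) / N = 0.3698.

μ ≈ 0.370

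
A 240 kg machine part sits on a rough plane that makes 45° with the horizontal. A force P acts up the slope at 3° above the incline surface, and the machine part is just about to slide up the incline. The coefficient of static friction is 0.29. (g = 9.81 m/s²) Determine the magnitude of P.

P ≈ 2120 N

On the verge of sliding up the incline, friction equals μN and acts down the slope.
Perpendicular: N + P sin 3° = W cos 45° = 1665 N.
Along incline: P cos 3° = W sin 45° + μN  with W sin 45° = 1665 N.
Solving the pair for P and N: P = 2118 N, N = 1554 N (and f = μN = 450.6 N).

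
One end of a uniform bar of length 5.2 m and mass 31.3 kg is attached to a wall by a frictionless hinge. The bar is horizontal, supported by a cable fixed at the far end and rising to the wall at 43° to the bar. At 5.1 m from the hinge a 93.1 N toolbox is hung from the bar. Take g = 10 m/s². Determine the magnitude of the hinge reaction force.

Take torques about the hinge: T sin 43° · 5.2 = 31.3×10×2.6 + 93.1×5.1 = 1288.6 N·m.
So T = 1288.6 / (0.6820 × 5.2) = 363.36 N.
ΣF_x = 0: H_x = T cos 43° = 265.74 N.
ΣF_y = 0: H_y = (31.3×10 + 93.1) − T sin 43° = 406.1 − 247.81 = 158.29 N.
|H| = √(H_x² + H_y²) = √((265.74)² + (158.29)²) = 309.31 N.

|H| ≈ 309 N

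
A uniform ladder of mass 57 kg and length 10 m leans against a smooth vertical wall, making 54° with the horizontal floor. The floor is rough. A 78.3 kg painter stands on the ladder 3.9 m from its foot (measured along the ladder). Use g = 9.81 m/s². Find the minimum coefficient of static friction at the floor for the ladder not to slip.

ΣF_y = 0: N_floor = 57×9.81 + 78.3×9.81 = 1327.3 N.
Torques about the foot: N_wall · 10 sin 54° = 57×9.81×5 cos 54° + 78.3×9.81×3.9 cos 54° → N_wall = 420.78 N.
ΣF_x = 0: f_floor = N_wall = 420.78 N.
μ_min = f_floor / N_floor = 420.78 / 1327.3 = 0.317.

μ_min ≈ 0.317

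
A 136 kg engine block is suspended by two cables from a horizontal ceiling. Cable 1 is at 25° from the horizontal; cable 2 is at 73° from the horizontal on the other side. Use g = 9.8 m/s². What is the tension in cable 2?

Weight W = 136 × 9.8 = 1333 N acts straight down.
Horizontal: T_1 cos 25° = T_2 cos 73°  →  T_1 = 0.3226 T_2.
Vertical: T_1 sin 25° + T_2 sin 73° = 1333.
Substituting the horizontal relation into the vertical equation gives 1.093 T_2 = 1333, so T_2 = 1220 N.

T_2 ≈ 1220 N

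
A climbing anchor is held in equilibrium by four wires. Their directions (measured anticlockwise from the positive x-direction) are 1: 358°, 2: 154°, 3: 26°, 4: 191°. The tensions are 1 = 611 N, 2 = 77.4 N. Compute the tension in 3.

Resolve: ΣF_x = 611 cos 358° + 77.4 cos 154° + T_3 cos 26° + T_4 cos 191° = 0.
        ΣF_y = 611 sin 358° + 77.4 sin 154° + T_3 sin 26° + T_4 sin 191° = 0.
The known terms sum to (541.1, 12.61) N, so 0.8988 T_3 − 0.9816 T_4 = -541.1 and 0.4384 T_3 − 0.1908 T_4 = -12.61.
Solving simultaneously: T_3 = 351.1 N, T_4 = 872.6 N.

T_3 ≈ 351 N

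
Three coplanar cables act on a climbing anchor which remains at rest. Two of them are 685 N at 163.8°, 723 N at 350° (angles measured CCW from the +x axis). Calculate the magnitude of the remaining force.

Sum the known components: ΣF_x = 54.21 N, ΣF_y = 65.56 N.
For equilibrium the remaining force must supply (−ΣF_x, −ΣF_y) = (-54.21, -65.56) N.
Magnitude = √((-54.21)² + (-65.56)²) = 85.07 N; direction = atan2(-65.56, -54.21) = 230.4°.

F ≈ 85.1 N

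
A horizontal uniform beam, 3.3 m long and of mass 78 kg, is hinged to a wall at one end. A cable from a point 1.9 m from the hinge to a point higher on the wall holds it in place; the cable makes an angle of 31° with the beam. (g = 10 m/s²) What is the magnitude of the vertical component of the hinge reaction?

|H_y| ≈ 103 N

Take torques about the hinge: T sin 31° · 1.9 = 78×10×1.65 = 1287 N·m.
So T = 1287 / (0.5150 × 1.9) = 1315.2 N.
ΣF_y = 0: H_y = (78×10) − T sin 31° = 780 − 677.37 = 102.63 N.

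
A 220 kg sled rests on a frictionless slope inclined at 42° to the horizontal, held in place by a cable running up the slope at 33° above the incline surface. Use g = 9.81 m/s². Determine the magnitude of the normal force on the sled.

N ≈ 666 N

Take axes along and perpendicular to the incline. Weight components: W sin 42° = 1444 N down-slope, W cos 42° = 1604 N into the surface.
Along incline: T cos 33° = W sin 42° → T = 1722 N.
Perpendicular: N = W cos 42° − T sin 33° = 666 N.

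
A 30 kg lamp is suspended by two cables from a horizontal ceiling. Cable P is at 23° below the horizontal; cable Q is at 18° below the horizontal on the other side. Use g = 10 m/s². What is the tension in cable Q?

Weight W = 30 × 10 = 300 N acts straight down.
Horizontal: T_P cos 23° = T_Q cos 18°  →  T_P = 1.033 T_Q.
Vertical: T_P sin 23° + T_Q sin 18° = 300.
Substituting the horizontal relation into the vertical equation gives 0.7127 T_Q = 300, so T_Q = 420.9 N.

T_Q ≈ 421 N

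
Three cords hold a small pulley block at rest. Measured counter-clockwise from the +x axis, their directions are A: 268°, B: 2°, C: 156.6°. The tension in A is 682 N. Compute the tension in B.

Resolve: ΣF_x = 682 cos 268° + T_B cos 2° + T_C cos 156.6° = 0.
        ΣF_y = 682 sin 268° + T_B sin 2° + T_C sin 156.6° = 0.
The known terms sum to (-23.8, -681.6) N, so 0.9994 T_B − 0.9178 T_C = 23.8 and 0.0349 T_B + 0.3971 T_C = 681.6.
Solving simultaneously: T_B = 1480 N, T_C = 1586 N.

T_B ≈ 1480 N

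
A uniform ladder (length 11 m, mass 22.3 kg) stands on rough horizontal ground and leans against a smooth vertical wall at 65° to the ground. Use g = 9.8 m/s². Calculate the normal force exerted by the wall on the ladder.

Torques about the foot: N_wall · 11 sin 65° = 22.3×9.8×5.5 cos 65° → N_wall = 50.953 N.

N_wall ≈ 51 N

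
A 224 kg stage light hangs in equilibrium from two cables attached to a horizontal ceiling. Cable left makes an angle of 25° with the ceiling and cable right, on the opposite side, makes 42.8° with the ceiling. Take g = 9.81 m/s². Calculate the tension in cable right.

Weight W = 224 × 9.81 = 2197 N acts straight down.
Horizontal: T_left cos 25° = T_right cos 42.8°  →  T_left = 0.8096 T_right.
Vertical: T_left sin 25° + T_right sin 42.8° = 2197.
Substituting the horizontal relation into the vertical equation gives 1.022 T_right = 2197, so T_right = 2151 N.

T_right ≈ 2150 N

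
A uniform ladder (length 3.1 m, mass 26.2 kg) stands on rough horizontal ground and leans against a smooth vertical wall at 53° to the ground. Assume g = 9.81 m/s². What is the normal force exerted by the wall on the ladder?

N_wall ≈ 96.8 N

Torques about the foot: N_wall · 3.1 sin 53° = 26.2×9.81×1.55 cos 53° → N_wall = 96.84 N.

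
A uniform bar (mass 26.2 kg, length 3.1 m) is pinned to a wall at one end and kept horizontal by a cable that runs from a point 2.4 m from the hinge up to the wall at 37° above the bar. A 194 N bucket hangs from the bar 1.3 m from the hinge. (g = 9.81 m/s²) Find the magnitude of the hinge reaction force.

Take torques about the hinge: T sin 37° · 2.4 = 26.2×9.81×1.55 + 194×1.3 = 650.58 N·m.
So T = 650.58 / (0.6018 × 2.4) = 450.43 N.
ΣF_x = 0: H_x = T cos 37° = 359.73 N.
ΣF_y = 0: H_y = (26.2×9.81 + 194) − T sin 37° = 451.02 − 271.08 = 179.95 N.
|H| = √(H_x² + H_y²) = √((359.73)² + (179.95)²) = 402.23 N.

|H| ≈ 402 N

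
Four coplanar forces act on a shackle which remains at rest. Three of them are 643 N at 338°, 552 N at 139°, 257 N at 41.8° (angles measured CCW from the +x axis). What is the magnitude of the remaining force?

F ≈ 473 N

Sum the known components: ΣF_x = 371.2 N, ΣF_y = 292.6 N.
For equilibrium the remaining force must supply (−ΣF_x, −ΣF_y) = (-371.2, -292.6) N.
Magnitude = √((-371.2)² + (-292.6)²) = 472.6 N; direction = atan2(-292.6, -371.2) = 218.2°.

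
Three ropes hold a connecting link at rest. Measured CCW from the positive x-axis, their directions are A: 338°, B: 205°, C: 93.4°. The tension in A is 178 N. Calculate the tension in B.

T_B ≈ 173 N

Resolve: ΣF_x = 178 cos 338° + T_B cos 205° + T_C cos 93.4° = 0.
        ΣF_y = 178 sin 338° + T_B sin 205° + T_C sin 93.4° = 0.
The known terms sum to (165, -66.68) N, so -0.9063 T_B − 0.0593 T_C = -165 and -0.4226 T_B + 0.9982 T_C = 66.68.
Solving simultaneously: T_B = 172.9 N, T_C = 140 N.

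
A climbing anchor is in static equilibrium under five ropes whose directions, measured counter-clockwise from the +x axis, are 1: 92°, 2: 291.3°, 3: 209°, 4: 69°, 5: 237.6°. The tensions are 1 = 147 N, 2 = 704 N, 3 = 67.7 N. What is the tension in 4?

Resolve: ΣF_x = 147 cos 92° + 704 cos 291.3° + 67.7 cos 209° + T_4 cos 69° + T_5 cos 237.6° = 0.
        ΣF_y = 147 sin 92° + 704 sin 291.3° + 67.7 sin 209° + T_4 sin 69° + T_5 sin 237.6° = 0.
The known terms sum to (191.4, -541.8) N, so 0.3584 T_4 − 0.5358 T_5 = -191.4 and 0.9336 T_4 − 0.8443 T_5 = 541.8.
Solving simultaneously: T_4 = 2286 N, T_5 = 1886 N.

T_4 ≈ 2290 N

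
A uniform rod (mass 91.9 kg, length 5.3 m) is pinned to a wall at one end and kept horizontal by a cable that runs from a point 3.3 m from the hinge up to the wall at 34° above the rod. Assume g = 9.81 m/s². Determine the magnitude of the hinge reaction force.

|H| ≈ 1090 N

Take torques about the hinge: T sin 34° · 3.3 = 91.9×9.81×2.65 = 2389.1 N·m.
So T = 2389.1 / (0.5592 × 3.3) = 1294.7 N.
ΣF_x = 0: H_x = T cos 34° = 1073.3 N.
ΣF_y = 0: H_y = (91.9×9.81) − T sin 34° = 901.54 − 723.96 = 177.58 N.
|H| = √(H_x² + H_y²) = √((1073.3)² + (177.58)²) = 1087.9 N.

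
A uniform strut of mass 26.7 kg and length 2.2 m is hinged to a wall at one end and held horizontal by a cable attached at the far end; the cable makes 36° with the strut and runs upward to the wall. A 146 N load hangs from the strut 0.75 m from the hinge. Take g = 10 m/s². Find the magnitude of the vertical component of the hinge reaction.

|H_y| ≈ 230 N

Take torques about the hinge: T sin 36° · 2.2 = 26.7×10×1.1 + 146×0.75 = 403.2 N·m.
So T = 403.2 / (0.5878 × 2.2) = 311.8 N.
ΣF_y = 0: H_y = (26.7×10 + 146) − T sin 36° = 413 − 183.27 = 229.73 N.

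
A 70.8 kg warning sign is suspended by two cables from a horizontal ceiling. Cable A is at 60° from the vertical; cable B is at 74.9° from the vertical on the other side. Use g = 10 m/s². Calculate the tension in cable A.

T_A ≈ 965 N

Angles from the horizontal: cable A is 90° − 60° = 30°, cable B is 90° − 74.9° = 15.1°.
Weight W = 70.8 × 10 = 708 N acts straight down.
Horizontal: T_A cos 30° = T_B cos 15.1°  →  T_B = 0.897 T_A.
Vertical: T_A sin 30° + T_B sin 15.1° = 708.
Substituting the horizontal relation into the vertical equation gives 0.7337 T_A = 708, so T_A = 965 N.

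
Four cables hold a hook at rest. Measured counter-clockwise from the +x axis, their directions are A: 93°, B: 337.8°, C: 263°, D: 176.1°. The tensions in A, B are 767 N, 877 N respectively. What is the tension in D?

Resolve: ΣF_x = 767 cos 93° + 877 cos 337.8° + T_C cos 263° + T_D cos 176.1° = 0.
        ΣF_y = 767 sin 93° + 877 sin 337.8° + T_C sin 263° + T_D sin 176.1° = 0.
The known terms sum to (771.8, 434.6) N, so -0.1219 T_C − 0.9977 T_D = -771.8 and -0.9925 T_C + 0.0680 T_D = -434.6.
Solving simultaneously: T_C = 486.8 N, T_D = 714.2 N.

T_D ≈ 714 N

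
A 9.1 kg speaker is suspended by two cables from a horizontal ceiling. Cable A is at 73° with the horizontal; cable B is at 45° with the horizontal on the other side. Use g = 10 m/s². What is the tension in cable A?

Weight W = 9.1 × 10 = 91 N acts straight down.
Horizontal: T_A cos 73° = T_B cos 45°  →  T_B = 0.4135 T_A.
Vertical: T_A sin 73° + T_B sin 45° = 91.
Substituting the horizontal relation into the vertical equation gives 1.249 T_A = 91, so T_A = 72.88 N.

T_A ≈ 72.9 N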